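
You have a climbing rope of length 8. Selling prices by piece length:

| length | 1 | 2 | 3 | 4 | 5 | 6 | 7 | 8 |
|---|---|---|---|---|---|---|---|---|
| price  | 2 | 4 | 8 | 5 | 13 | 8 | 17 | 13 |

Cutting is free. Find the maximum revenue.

Consider every possible first cut. R[k] is the best of p[i]+R[k−i] over all sellable i≤k.
R[1] = 2
R[2] = 4  (first piece 1, then R[1]=2)
R[3] = 8
R[4] = 10  (first piece 1, then R[3]=8)
R[5] = 13
R[6] = 16  (first piece 3, then R[3]=8)
R[7] = 18  (first piece 1, then R[6]=16)
R[8] = 21  (first piece 3, then R[5]=13)
One optimal cutting: 5 + 3 → €13 + €8 = €21.

21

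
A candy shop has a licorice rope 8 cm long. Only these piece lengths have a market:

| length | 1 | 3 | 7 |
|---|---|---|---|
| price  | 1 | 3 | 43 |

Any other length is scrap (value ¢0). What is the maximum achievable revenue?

Build r[k] bottom-up: r[k] = max over allowed piece i of (p[i] + r[k−i]).
r[1] = 1
r[2] = 2  (first piece 1, then r[1]=1)
r[3] = 3  (first piece 1, then r[2]=2)
r[4] = 4  (first piece 1, then r[3]=3)
r[5] = 5  (first piece 1, then r[4]=4)
r[6] = 6  (first piece 1, then r[5]=5)
r[7] = 43
r[8] = 44  (first piece 1, then r[7]=43)
One optimal cutting: 7 + 1 → ¢44.

44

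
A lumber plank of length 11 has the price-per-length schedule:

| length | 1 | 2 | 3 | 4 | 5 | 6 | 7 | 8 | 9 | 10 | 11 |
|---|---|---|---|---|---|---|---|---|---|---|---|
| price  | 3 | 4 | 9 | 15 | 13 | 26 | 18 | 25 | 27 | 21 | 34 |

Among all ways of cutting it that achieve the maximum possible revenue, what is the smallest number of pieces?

3

Build r[k] bottom-up: r[k] = max over allowed piece i of (p[i] + r[k−i]).
r[1] = 3
r[2] = max(3+3, 4+0) = 6
r[3] = max(3+6, 4+3, 9+0) = 9
r[4] = max(3+9, 4+6, 9+3, 15+0) = 15
r[5] = max(3+15, 4+9, 9+6, 15+3, 13+0) = 18
r[6] = max(3+18, 4+15, 9+9, 15+6, 13+3, 26+0) = 26
r[7] = max(3+26, 4+18, 9+15, …, 26+3, 18+0) = 29
r[8] = max(3+29, 4+26, 9+18, …, 18+3, 25+0) = 32
r[9] = max(3+32, 4+29, 9+26, …, 25+3, 27+0) = 35
r[10] = max(3+35, 4+32, 9+29, …, 27+3, 21+0) = 41
r[11] = max(3+41, 4+35, 9+32, …, 21+3, 34+0) = 44
Maximum revenue is $44.
Now minimize piece count subject to staying optimal: for each k, pieces[k] = 1 + min over i with p[i]+r[k−i]=r[k] of pieces[k−i].
pieces[8] = 3
pieces[9] = 2
pieces[10] = 2
pieces[11] = 3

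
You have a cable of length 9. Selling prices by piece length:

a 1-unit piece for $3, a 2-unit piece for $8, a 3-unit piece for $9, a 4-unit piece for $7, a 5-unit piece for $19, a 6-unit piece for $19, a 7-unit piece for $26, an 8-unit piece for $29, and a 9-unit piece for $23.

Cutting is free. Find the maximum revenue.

35

Let v[k] be the best obtainable value from length k. For each k, try every first piece i and keep the best of price[i] + v[k−i].
v[1] = 3
v[2] = 8
v[3] = 11  (first piece 1, then v[2]=8)
v[4] = 16  (first piece 2, then v[2]=8)
v[5] = 19  (first piece 1, then v[4]=16)
v[6] = 24  (first piece 2, then v[4]=16)
v[7] = 27  (first piece 1, then v[6]=24)
v[8] = 32  (first piece 2, then v[6]=24)
v[9] = 35  (first piece 1, then v[8]=32)
One optimal cutting: 2 + 2 + 2 + 2 + 1 → $8 + $8 + $8 + $8 + $3 = $35.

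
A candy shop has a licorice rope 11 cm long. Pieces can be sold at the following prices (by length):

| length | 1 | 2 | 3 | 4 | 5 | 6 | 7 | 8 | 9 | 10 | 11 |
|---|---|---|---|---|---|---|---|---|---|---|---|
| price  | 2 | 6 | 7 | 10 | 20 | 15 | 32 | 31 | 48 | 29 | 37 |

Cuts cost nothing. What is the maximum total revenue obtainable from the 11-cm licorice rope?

54

Build best[k] bottom-up: best[k] = max over allowed piece i of (p[i] + best[k−i]).
best[1] = 2
best[2] = max(2+2, 6+0) = 6
best[3] = max(2+6, 6+2, 7+0) = 8
best[4] = max(2+8, 6+6, 7+2, 10+0) = 12
best[5] = max(2+12, 6+8, 7+6, 10+2, 20+0) = 20
best[6] = max(2+20, 6+12, 7+8, 10+6, 20+2, 15+0) = 22
best[7] = max(2+22, 6+20, 7+12, …, 15+2, 32+0) = 32
best[8] = max(2+32, 6+22, 7+20, …, 32+2, 31+0) = 34
best[9] = max(2+34, 6+32, 7+22, …, 31+2, 48+0) = 48
best[10] = max(2+48, 6+34, 7+32, …, 48+2, 29+0) = 50
best[11] = max(2+50, 6+48, 7+34, …, 29+2, 37+0) = 54
One optimal cutting: 9 + 2 → ¢48 + ¢6 = ¢54.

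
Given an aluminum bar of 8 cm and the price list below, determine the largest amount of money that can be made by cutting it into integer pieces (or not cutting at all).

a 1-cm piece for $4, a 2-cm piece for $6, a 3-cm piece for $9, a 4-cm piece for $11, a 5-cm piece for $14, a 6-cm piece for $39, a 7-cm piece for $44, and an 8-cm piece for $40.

48

Consider every possible first cut. v[k] is the best of p[i]+v[k−i] over all sellable i≤k.
v[1] = 4
v[2] = max(4+4, 6+0) = 8
v[3] = max(4+8, 6+4, 9+0) = 12
v[4] = max(4+12, 6+8, 9+4, 11+0) = 16
v[5] = max(4+16, 6+12, 9+8, 11+4, 14+0) = 20
v[6] = max(4+20, 6+16, 9+12, 11+8, 14+4, 39+0) = 39
v[7] = max(4+39, 6+20, 9+16, …, 39+4, 44+0) = 44
v[8] = max(4+44, 6+39, 9+20, …, 44+4, 40+0) = 48
One optimal cutting: 7 + 1 → $44 + $4 = $48.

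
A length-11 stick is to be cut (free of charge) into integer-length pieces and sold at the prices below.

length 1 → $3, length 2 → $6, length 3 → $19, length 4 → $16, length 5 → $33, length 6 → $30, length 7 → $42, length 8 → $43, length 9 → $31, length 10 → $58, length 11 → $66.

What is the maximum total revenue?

71

Let v[k] be the best obtainable value from length k. For each k, try every first piece i and keep the best of price[i] + v[k−i].
v[1] = 3
v[2] = max(3+3, 6+0) = 6
v[3] = max(3+6, 6+3, 19+0) = 19
v[4] = max(3+19, 6+6, 19+3, 16+0) = 22
v[5] = max(3+22, 6+19, 19+6, 16+3, 33+0) = 33
v[6] = max(3+33, 6+22, 19+19, 16+6, 33+3, 30+0) = 38
v[7] = max(3+38, 6+33, 19+22, …, 30+3, 42+0) = 42
v[8] = max(3+42, 6+38, 19+33, …, 42+3, 43+0) = 52
v[9] = max(3+52, 6+42, 19+38, …, 43+3, 31+0) = 57
v[10] = max(3+57, 6+52, 19+42, …, 31+3, 58+0) = 66
v[11] = max(3+66, 6+57, 19+52, …, 58+3, 66+0) = 71
One optimal cutting: 5 + 3 + 3 → $33 + $19 + $19 = $71.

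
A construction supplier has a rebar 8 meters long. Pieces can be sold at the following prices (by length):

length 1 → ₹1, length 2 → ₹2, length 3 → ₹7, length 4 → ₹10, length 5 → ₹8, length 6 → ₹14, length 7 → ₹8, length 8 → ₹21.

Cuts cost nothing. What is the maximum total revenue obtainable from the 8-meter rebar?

21

Let R[k] be the best obtainable value from length k. For each k, try every first piece i and keep the best of price[i] + R[k−i].
R[1] = 1
R[2] = 2  (first piece 1, then R[1]=1)
R[3] = 7
R[4] = 10
R[5] = 11  (first piece 1, then R[4]=10)
R[6] = 14  (first piece 3, then R[3]=7)
R[7] = 17  (first piece 3, then R[4]=10)
R[8] = 21
Best is to sell the whole 8-meter piece uncut for ₹21.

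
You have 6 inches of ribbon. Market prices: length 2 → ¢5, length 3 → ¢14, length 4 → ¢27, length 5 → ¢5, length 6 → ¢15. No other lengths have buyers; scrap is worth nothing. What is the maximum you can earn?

32

Build f[k] bottom-up: f[k] = max over allowed piece i of (p[i] + f[k−i]).
f[1] = 0
f[2] = 5
f[3] = 14
f[4] = 27
f[5] = 27
f[6] = 32  (first piece 2, then f[4]=27)
One optimal cutting: 4 + 2 → ¢32.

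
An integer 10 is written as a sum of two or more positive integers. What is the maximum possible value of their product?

Let f[k] be the best product for length k (with at least one cut). For each first piece i, the rest contributes max(k−i, f[k−i]).
f[2] = 1×max(1,0) = 1×1 = 1
f[3] = max(1×2, 2×1) = 2
f[4] = max(1×3, 2×2, 3×1) = 4
f[5] = max(1×4, 2×3, 3×2, 4×1) = 6
f[6] = max(1×6, 2×4, 3×3, 4×2, 5×1) = 9
f[7] = max(1×9, 2×6, 3×4, 4×3, 5×2, 6×1) = 12
f[8] = max(1×12, 2×9, 3×6, …, 6×2, 7×1) = 18
f[9] = max(1×18, 2×12, 3×9, …, 7×2, 8×1) = 27
f[10] = max(1×27, 2×18, 3×12, …, 8×2, 9×1) = 36
One optimal split: 3 + 3 + 2 + 2; product 3×3×2×2 = 36.

36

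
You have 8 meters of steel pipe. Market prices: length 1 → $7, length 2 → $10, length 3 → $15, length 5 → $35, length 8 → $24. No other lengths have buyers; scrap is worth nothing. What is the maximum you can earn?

Build r[k] bottom-up: r[k] = max over allowed piece i of (p[i] + r[k−i]).
r[1] = 7
r[2] = 14  (first piece 1, then r[1]=7)
r[3] = 21  (first piece 1, then r[2]=14)
r[4] = 28  (first piece 1, then r[3]=21)
r[5] = 35  (first piece 1, then r[4]=28)
r[6] = 42  (first piece 1, then r[5]=35)
r[7] = 49  (first piece 1, then r[6]=42)
r[8] = 56  (first piece 1, then r[7]=49)
One optimal cutting: 1 + 1 + 1 + 1 + 1 + 1 + 1 + 1 → $56.

56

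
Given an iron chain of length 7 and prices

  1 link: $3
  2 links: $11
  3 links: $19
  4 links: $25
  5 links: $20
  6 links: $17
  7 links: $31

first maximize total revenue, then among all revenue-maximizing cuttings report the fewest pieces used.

Build r[k] bottom-up: r[k] = max over allowed piece i of (p[i] + r[k−i]).
r[1] = 3
r[2] = 11
r[3] = 19
r[4] = 25
r[5] = 30  (first piece 2, then r[3]=19)
r[6] = 38  (first piece 3, then r[3]=19)
r[7] = 44  (first piece 3, then r[4]=25)
Maximum revenue is $44.
Now minimize piece count subject to staying optimal: for each k, pieces[k] = 1 + min over i with p[i]+r[k−i]=r[k] of pieces[k−i].
pieces[4] = 1
pieces[5] = 2
pieces[6] = 2
pieces[7] = 2

2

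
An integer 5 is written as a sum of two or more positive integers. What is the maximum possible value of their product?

6

Let prod[k] be the best product for length k (with at least one cut). For each first piece i, the rest contributes max(k−i, prod[k−i]).
prod[2] = 1*max(1,0) = 1*1 = 1
prod[3] = 1*max(2,1) = 1*2 = 2
prod[4] = 2*max(2,1) = 2*2 = 4
prod[5] = 2*max(3,2) = 2*3 = 6
One optimal split: 3 + 2; product 3*2 = 6.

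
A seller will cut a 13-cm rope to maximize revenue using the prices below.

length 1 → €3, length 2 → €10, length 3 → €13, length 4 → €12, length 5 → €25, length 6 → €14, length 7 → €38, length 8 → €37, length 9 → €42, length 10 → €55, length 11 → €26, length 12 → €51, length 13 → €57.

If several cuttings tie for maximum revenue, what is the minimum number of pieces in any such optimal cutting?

2

Let r[k] be the best obtainable value from length k. For each k, try every first piece i and keep the best of price[i] + r[k−i].
r[1] = 3
r[2] = 10
r[3] = 13  (first piece 1, then r[2]=10)
r[4] = 20  (first piece 2, then r[2]=10)
r[5] = 25
r[6] = 30  (first piece 2, then r[4]=20)
r[7] = 38
r[8] = 41  (first piece 1, then r[7]=38)
r[9] = 48  (first piece 2, then r[7]=38)
r[10] = 55
r[11] = 58  (first piece 1, then r[10]=55)
r[12] = 65  (first piece 2, then r[10]=55)
r[13] = 68  (first piece 1, then r[12]=65)
Maximum revenue is €68.
Now minimize piece count subject to staying optimal: for each k, pieces[k] = 1 + min over i with p[i]+r[k−i]=r[k] of pieces[k−i].
pieces[10] = 1
pieces[11] = 2
pieces[12] = 2
pieces[13] = 2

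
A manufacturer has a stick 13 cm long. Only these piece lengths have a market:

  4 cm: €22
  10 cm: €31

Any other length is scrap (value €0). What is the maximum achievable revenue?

66

Consider every possible first cut. f[k] is the best of p[i]+f[k−i] over all sellable i≤k.
f[1] = 0
f[2] = 0
f[3] = 0
f[4] = 22
f[5] = 22
f[6] = 22
f[7] = 22
f[8] = 44  (first piece 4, then f[4]=22)
f[9] = 44
f[10] = max(22+22, 31+0) = 44
f[11] = max(22+22, 31+0) = 44
f[12] = max(22+44, 31+0) = 66
f[13] = max(22+44, 31+0) = 66
One optimal cutting: pieces 4 + 4 + 4 with 1 cm of scrap → €66.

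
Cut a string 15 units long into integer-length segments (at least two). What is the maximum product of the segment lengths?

243

Let P[k] be the best product for length k (with at least one cut). For each first piece i, the rest contributes max(k−i, P[k−i]).
Small cases: P[2]=1, P[3]=2, P[4]=4, P[5]=6, P[6]=9, P[7]=12, P[8]=18, P[9]=27.
P[10] = 2·max(8,18) = 2·18 = 36
P[11] = 2·max(9,27) = 2·27 = 54
P[12] = 3·max(9,27) = 3·27 = 81
P[13] = 2·max(11,54) = 2·54 = 108
P[14] = 2·max(12,81) = 2·81 = 162
P[15] = 3·max(12,81) = 3·81 = 243
One optimal split: 3 + 3 + 3 + 3 + 3; product 3·3·3·3·3 = 243.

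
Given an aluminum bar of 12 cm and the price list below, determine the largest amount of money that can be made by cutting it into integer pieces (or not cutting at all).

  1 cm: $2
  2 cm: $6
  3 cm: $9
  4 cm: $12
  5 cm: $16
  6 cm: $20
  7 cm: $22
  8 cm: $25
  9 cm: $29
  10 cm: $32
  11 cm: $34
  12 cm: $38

Let R[k] be the best obtainable value from length k. For each k, try every first piece i and keep the best of price[i] + R[k−i].
R[1] = 2
R[2] = 6
R[3] = 9
R[4] = 12  (first piece 2, then R[2]=6)
R[5] = 16
R[6] = 20
R[7] = 22  (first piece 1, then R[6]=20)
R[8] = 26  (first piece 2, then R[6]=20)
R[9] = 29  (first piece 3, then R[6]=20)
R[10] = 32  (first piece 2, then R[8]=26)
R[11] = 36  (first piece 5, then R[6]=20)
R[12] = 40  (first piece 6, then R[6]=20)
One optimal cutting: 6 + 6 → $20 + $20 = $40.

40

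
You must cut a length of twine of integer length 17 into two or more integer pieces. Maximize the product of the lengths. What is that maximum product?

486

Fill m[k] for k=2..17: at each k try every first piece i and multiply by the better of (k−i) uncut or m[k−i].
Small cases: m[2]=1, m[3]=2, m[4]=4, m[5]=6, m[6]=9, m[7]=12, m[8]=18, m[9]=27.
m[10] = max(1*27, 2*18, 3*12, …, 8*2, 9*1) = 36
m[11] = max(1*36, 2*27, 3*18, …, 9*2, 10*1) = 54
m[12] = max(1*54, 2*36, 3*27, …, 10*2, 11*1) = 81
m[13] = max(1*81, 2*54, 3*36, …, 11*2, 12*1) = 108
m[14] = max(1*108, 2*81, 3*54, …, 12*2, 13*1) = 162
m[15] = max(1*162, 2*108, 3*81, …, 13*2, 14*1) = 243
m[16] = max(1*243, 2*162, 3*108, …, 14*2, 15*1) = 324
m[17] = max(1*324, 2*243, 3*162, …, 15*2, 16*1) = 486
One optimal split: 3 + 3 + 3 + 3 + 3 + 2; product 3*3*3*3*3*2 = 486.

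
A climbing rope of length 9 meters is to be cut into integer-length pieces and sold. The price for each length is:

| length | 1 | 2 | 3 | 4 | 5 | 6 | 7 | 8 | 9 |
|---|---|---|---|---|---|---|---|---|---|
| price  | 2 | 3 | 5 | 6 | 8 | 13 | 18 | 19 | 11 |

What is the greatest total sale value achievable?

Consider every possible first cut. R[k] is the best of p[i]+R[k−i] over all sellable i≤k.
R[1] = 2
R[2] = max(2+2, 3+0) = 4
R[3] = max(2+4, 3+2, 5+0) = 6
R[4] = max(2+6, 3+4, 5+2, 6+0) = 8
R[5] = max(2+8, 3+6, 5+4, 6+2, 8+0) = 10
R[6] = max(2+10, 3+8, 5+6, 6+4, 8+2, 13+0) = 13
R[7] = max(2+13, 3+10, 5+8, …, 13+2, 18+0) = 18
R[8] = max(2+18, 3+13, 5+10, …, 18+2, 19+0) = 20
R[9] = max(2+20, 3+18, 5+13, …, 19+2, 11+0) = 22
One optimal cutting: 7 + 1 + 1 → €18 + €2 + €2 = €22.

22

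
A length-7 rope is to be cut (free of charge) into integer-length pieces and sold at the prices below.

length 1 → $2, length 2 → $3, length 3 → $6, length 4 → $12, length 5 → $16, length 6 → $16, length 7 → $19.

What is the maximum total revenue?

Consider every possible first cut. r[k] is the best of p[i]+r[k−i] over all sellable i≤k.
r[1] = 2
r[2] = max(2+2, 3+0) = 4
r[3] = max(2+4, 3+2, 6+0) = 6
r[4] = max(2+6, 3+4, 6+2, 12+0) = 12
r[5] = max(2+12, 3+6, 6+4, 12+2, 16+0) = 16
r[6] = max(2+16, 3+12, 6+6, 12+4, 16+2, 16+0) = 18
r[7] = max(2+18, 3+16, 6+12, …, 16+2, 19+0) = 20
One optimal cutting: 5 + 1 + 1 → $16 + $2 + $2 = $20.

20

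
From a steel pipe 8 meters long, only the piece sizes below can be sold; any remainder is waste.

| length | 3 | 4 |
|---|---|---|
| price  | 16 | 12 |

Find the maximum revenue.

Consider every possible first cut. best[k] is the best of p[i]+best[k−i] over all sellable i≤k.
best[1] = 0
best[2] = 0
best[3] = 16
best[4] = max(16+0, 12+0) = 16
best[5] = max(16+0, 12+0) = 16
best[6] = max(16+16, 12+0) = 32
best[7] = max(16+16, 12+16) = 32
best[8] = max(16+16, 12+16) = 32
One optimal cutting: pieces 3 + 3 with 2 meters of scrap → $32.

32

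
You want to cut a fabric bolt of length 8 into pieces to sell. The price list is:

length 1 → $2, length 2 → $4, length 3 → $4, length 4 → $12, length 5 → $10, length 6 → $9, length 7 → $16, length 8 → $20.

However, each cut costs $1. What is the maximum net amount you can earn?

Consider every possible first cut. v[k] is the best of p[i]+v[k−i] over all sellable i≤k, charging 1 whenever i<k.
v[1] = 2
v[2] = 4
v[3] = 5  (first piece 1, then v[2]=4)
v[4] = 12
v[5] = 13  (first piece 1, then v[4]=12)
v[6] = 15  (first piece 2, then v[4]=12)
v[7] = 16  (first piece 1, then v[6]=15)
v[8] = 23  (first piece 4, then v[4]=12)
One optimal plan: pieces 4 + 4 (1 cut) → $24 − $1 = $23.

23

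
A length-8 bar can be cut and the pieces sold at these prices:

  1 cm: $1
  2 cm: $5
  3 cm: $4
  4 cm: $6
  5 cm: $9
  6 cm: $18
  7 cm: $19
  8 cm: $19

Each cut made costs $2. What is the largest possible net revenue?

Let net[k] be the best obtainable value from length k. For each k, try every first piece i and keep the best of price[i] + net[k−i] minus the 2 cut fee when i<k.
net[1] = 1
net[2] = max(1+1-2, 5+0) = 5
net[3] = max(1+5-2, 5+1-2, 4+0) = 4
net[4] = max(1+4-2, 5+5-2, 4+1-2, 6+0) = 8
net[5] = max(1+8-2, 5+4-2, 4+5-2, 6+1-2, 9+0) = 9
net[6] = max(1+9-2, 5+8-2, 4+4-2, 6+5-2, 9+1-2, 18+0) = 18
net[7] = max(1+18-2, 5+9-2, 4+8-2, …, 18+1-2, 19+0) = 19
net[8] = max(1+19-2, 5+18-2, 4+9-2, …, 19+1-2, 19+0) = 21
One optimal plan: pieces 6 + 2 (1 cut) → $23 − $2 = $21.

21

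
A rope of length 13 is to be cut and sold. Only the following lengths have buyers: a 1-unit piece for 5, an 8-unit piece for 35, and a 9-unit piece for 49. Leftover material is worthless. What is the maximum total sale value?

Consider every possible first cut. best[k] is the best of p[i]+best[k−i] over all sellable i≤k.
best[1] = 5
best[2] = 10  (first piece 1, then best[1]=5)
best[3] = 15  (first piece 1, then best[2]=10)
best[4] = 20  (first piece 1, then best[3]=15)
best[5] = 25  (first piece 1, then best[4]=20)
best[6] = 30  (first piece 1, then best[5]=25)
best[7] = 35  (first piece 1, then best[6]=30)
best[8] = max(5+35, 35+0) = 40
best[9] = max(5+40, 35+5, 49+0) = 49
best[10] = max(5+49, 35+10, 49+5) = 54
best[11] = max(5+54, 35+15, 49+10) = 59
best[12] = max(5+59, 35+20, 49+15) = 64
best[13] = max(5+64, 35+25, 49+20) = 69
One optimal cutting: 9 + 1 + 1 + 1 + 1 → 69.

69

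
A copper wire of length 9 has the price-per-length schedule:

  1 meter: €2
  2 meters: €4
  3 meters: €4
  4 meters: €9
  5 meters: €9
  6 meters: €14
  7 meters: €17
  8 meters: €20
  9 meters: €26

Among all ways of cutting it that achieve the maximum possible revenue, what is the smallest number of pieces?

Consider every possible first cut. r[k] is the best of p[i]+r[k−i] over all sellable i≤k.
r[1] = 2
r[2] = 4  (first piece 1, then r[1]=2)
r[3] = 6  (first piece 1, then r[2]=4)
r[4] = 9
r[5] = 11  (first piece 1, then r[4]=9)
r[6] = 14
r[7] = 17
r[8] = 20
r[9] = 26
Maximum revenue is €26.
Now minimize piece count subject to staying optimal: for each k, pieces[k] = 1 + min over i with p[i]+r[k−i]=r[k] of pieces[k−i].
pieces[6] = 1
pieces[7] = 1
pieces[8] = 1
pieces[9] = 1

1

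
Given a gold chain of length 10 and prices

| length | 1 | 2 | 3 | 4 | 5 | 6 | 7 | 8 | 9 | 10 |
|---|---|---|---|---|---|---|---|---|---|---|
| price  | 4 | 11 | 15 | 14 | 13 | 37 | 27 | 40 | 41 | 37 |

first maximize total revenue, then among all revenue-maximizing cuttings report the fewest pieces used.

3

Build r[k] bottom-up: r[k] = max over allowed piece i of (p[i] + r[k−i]).
r[1] = 4
r[2] = 11
r[3] = 15  (first piece 1, then r[2]=11)
r[4] = 22  (first piece 2, then r[2]=11)
r[5] = 26  (first piece 1, then r[4]=22)
r[6] = 37
r[7] = 41  (first piece 1, then r[6]=37)
r[8] = 48  (first piece 2, then r[6]=37)
r[9] = 52  (first piece 1, then r[8]=48)
r[10] = 59  (first piece 2, then r[8]=48)
Maximum revenue is $59.
Now minimize piece count subject to staying optimal: for each k, pieces[k] = 1 + min over i with p[i]+r[k−i]=r[k] of pieces[k−i].
pieces[7] = 2
pieces[8] = 2
pieces[9] = 2
pieces[10] = 3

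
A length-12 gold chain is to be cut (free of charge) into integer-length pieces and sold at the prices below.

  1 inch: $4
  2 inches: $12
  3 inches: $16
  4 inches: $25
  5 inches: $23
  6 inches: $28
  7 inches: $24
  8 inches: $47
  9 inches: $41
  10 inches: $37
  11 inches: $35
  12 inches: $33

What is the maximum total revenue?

75

Build best[k] bottom-up: best[k] = max over allowed piece i of (p[i] + best[k−i]).
best[1] = 4
best[2] = max(4+4, 12+0) = 12
best[3] = max(4+12, 12+4, 16+0) = 16
best[4] = max(4+16, 12+12, 16+4, 25+0) = 25
best[5] = max(4+25, 12+16, 16+12, 25+4, 23+0) = 29
best[6] = max(4+29, 12+25, 16+16, 25+12, 23+4, 28+0) = 37
best[7] = max(4+37, 12+29, 16+25, …, 28+4, 24+0) = 41
best[8] = max(4+41, 12+37, 16+29, …, 24+4, 47+0) = 50
best[9] = max(4+50, 12+41, 16+37, …, 47+4, 41+0) = 54
best[10] = max(4+54, 12+50, 16+41, …, 41+4, 37+0) = 62
best[11] = max(4+62, 12+54, 16+50, …, 37+4, 35+0) = 66
best[12] = max(4+66, 12+62, 16+54, …, 35+4, 33+0) = 75
One optimal cutting: 4 + 4 + 4 → $25 + $25 + $25 = $75.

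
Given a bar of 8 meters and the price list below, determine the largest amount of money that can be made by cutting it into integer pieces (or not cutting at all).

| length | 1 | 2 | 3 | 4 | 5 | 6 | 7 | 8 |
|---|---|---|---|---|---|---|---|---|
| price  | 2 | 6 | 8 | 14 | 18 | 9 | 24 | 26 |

28

Let r[k] be the best obtainable value from length k. For each k, try every first piece i and keep the best of price[i] + r[k−i].
r[1] = 2
r[2] = max(2+2, 6+0) = 6
r[3] = max(2+6, 6+2, 8+0) = 8
r[4] = max(2+8, 6+6, 8+2, 14+0) = 14
r[5] = max(2+14, 6+8, 8+6, 14+2, 18+0) = 18
r[6] = max(2+18, 6+14, 8+8, 14+6, 18+2, 9+0) = 20
r[7] = max(2+20, 6+18, 8+14, …, 9+2, 24+0) = 24
r[8] = max(2+24, 6+20, 8+18, …, 24+2, 26+0) = 28
One optimal cutting: 4 + 4 → €14 + €14 = €28.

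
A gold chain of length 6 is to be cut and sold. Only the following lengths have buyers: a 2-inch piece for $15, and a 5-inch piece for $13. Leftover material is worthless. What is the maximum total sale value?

45

Consider every possible first cut. f[k] is the best of p[i]+f[k−i] over all sellable i≤k.
f[1] = 0
f[2] = 15
f[3] = 15
f[4] = 30  (first piece 2, then f[2]=15)
f[5] = max(15+15, 13+0) = 30
f[6] = max(15+30, 13+0) = 45
One optimal cutting: 2 + 2 + 2 → $45.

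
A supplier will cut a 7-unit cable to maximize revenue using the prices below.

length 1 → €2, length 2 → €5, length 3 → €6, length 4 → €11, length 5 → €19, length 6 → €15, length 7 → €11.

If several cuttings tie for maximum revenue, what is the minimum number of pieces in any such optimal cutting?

2

Build r[k] bottom-up: r[k] = max over allowed piece i of (p[i] + r[k−i]).
r[1] = 2
r[2] = max(2+2, 5+0) = 5
r[3] = max(2+5, 5+2, 6+0) = 7
r[4] = max(2+7, 5+5, 6+2, 11+0) = 11
r[5] = max(2+11, 5+7, 6+5, 11+2, 19+0) = 19
r[6] = max(2+19, 5+11, 6+7, 11+5, 19+2, 15+0) = 21
r[7] = max(2+21, 5+19, 6+11, …, 15+2, 11+0) = 24
Maximum revenue is €24.
Now minimize piece count subject to staying optimal: for each k, pieces[k] = 1 + min over i with p[i]+r[k−i]=r[k] of pieces[k−i].
pieces[4] = 1
pieces[5] = 1
pieces[6] = 2
pieces[7] = 2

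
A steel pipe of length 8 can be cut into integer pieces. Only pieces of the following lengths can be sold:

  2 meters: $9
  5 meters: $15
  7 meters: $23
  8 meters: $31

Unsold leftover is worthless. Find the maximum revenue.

Let f[k] be the best obtainable value from length k. For each k, try every first piece i and keep the best of price[i] + f[k−i].
f[1] = 0
f[2] = 9
f[3] = 9
f[4] = 18  (first piece 2, then f[2]=9)
f[5] = max(9+9, 15+0) = 18
f[6] = max(9+18, 15+0) = 27
f[7] = max(9+18, 15+9, 23+0) = 27
f[8] = max(9+27, 15+9, 23+0, 31+0) = 36
One optimal cutting: 2 + 2 + 2 + 2 → $36.

36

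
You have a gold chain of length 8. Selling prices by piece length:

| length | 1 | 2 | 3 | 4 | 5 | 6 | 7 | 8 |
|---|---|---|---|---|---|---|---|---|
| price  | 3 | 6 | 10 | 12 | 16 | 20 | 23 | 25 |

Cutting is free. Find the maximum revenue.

Consider every possible first cut. best[k] is the best of p[i]+best[k−i] over all sellable i≤k.
best[1] = 3
best[2] = 6  (first piece 1, then best[1]=3)
best[3] = 10
best[4] = 13  (first piece 1, then best[3]=10)
best[5] = 16  (first piece 1, then best[4]=13)
best[6] = 20  (first piece 3, then best[3]=10)
best[7] = 23  (first piece 1, then best[6]=20)
best[8] = 26  (first piece 1, then best[7]=23)
One optimal cutting: 3 + 3 + 1 + 1 → $10 + $10 + $3 + $3 = $26.

26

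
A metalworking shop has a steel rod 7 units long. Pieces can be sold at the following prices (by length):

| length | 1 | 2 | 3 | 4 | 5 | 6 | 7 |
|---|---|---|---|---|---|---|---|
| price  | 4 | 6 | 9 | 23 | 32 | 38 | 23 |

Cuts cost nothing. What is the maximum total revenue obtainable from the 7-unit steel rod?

42

Build R[k] bottom-up: R[k] = max over allowed piece i of (p[i] + R[k−i]).
R[1] = 4
R[2] = 8  (first piece 1, then R[1]=4)
R[3] = 12  (first piece 1, then R[2]=8)
R[4] = 23
R[5] = 32
R[6] = 38
R[7] = 42  (first piece 1, then R[6]=38)
One optimal cutting: 6 + 1 → $38 + $4 = $42.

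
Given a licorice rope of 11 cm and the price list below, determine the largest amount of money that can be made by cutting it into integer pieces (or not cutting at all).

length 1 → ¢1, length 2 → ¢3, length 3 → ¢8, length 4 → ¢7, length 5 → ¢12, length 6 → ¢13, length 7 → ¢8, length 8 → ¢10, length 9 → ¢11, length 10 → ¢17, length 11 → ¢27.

28

Consider every possible first cut. v[k] is the best of p[i]+v[k−i] over all sellable i≤k.
v[1] = 1
v[2] = max(1+1, 3+0) = 3
v[3] = max(1+3, 3+1, 8+0) = 8
v[4] = max(1+8, 3+3, 8+1, 7+0) = 9
v[5] = max(1+9, 3+8, 8+3, 7+1, 12+0) = 12
v[6] = max(1+12, 3+9, 8+8, 7+3, 12+1, 13+0) = 16
v[7] = max(1+16, 3+12, 8+9, …, 13+1, 8+0) = 17
v[8] = max(1+17, 3+16, 8+12, …, 8+1, 10+0) = 20
v[9] = max(1+20, 3+17, 8+16, …, 10+1, 11+0) = 24
v[10] = max(1+24, 3+20, 8+17, …, 11+1, 17+0) = 25
v[11] = max(1+25, 3+24, 8+20, …, 17+1, 27+0) = 28
One optimal cutting: 5 + 3 + 3 → ¢12 + ¢8 + ¢8 = ¢28.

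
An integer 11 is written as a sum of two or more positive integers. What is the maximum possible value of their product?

Fill m[k] for k=2..11: at each k try every first piece i and multiply by the better of (k−i) uncut or m[k−i].
Small cases: m[2]=1, m[3]=2, m[4]=4, m[5]=6, m[6]=9.
m[7] = 2·max(5,6) = 2·6 = 12
m[8] = 2·max(6,9) = 2·9 = 18
m[9] = 3·max(6,9) = 3·9 = 27
m[10] = 2·max(8,18) = 2·18 = 36
m[11] = 2·max(9,27) = 2·27 = 54
One optimal split: 3 + 3 + 3 + 2; product 3·3·3·2 = 54.

54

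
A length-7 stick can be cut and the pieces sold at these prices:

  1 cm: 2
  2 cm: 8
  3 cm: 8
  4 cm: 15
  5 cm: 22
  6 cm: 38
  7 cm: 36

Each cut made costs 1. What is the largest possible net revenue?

39

Build r[k] bottom-up: r[k] = max over allowed piece i of (p[i] + r[k−i]) − 1 per cut.
r[1] = 2
r[2] = 8
r[3] = 9  (first piece 1, then r[2]=8)
r[4] = 15  (first piece 2, then r[2]=8)
r[5] = 22
r[6] = 38
r[7] = 39  (first piece 1, then r[6]=38)
One optimal plan: pieces 6 + 1 (1 cut) → 40 − 1 = 39.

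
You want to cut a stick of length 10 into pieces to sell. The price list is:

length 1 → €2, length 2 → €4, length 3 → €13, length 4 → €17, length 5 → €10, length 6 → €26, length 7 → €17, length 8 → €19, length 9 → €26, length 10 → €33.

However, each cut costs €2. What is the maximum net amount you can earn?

41

Let v[k] be the best obtainable value from length k. For each k, try every first piece i and keep the best of price[i] + v[k−i] minus the 2 cut fee when i<k.
v[1] = 2
v[2] = 4
v[3] = 13
v[4] = 17
v[5] = 17  (first piece 1, then v[4]=17)
v[6] = 26
v[7] = 28  (first piece 3, then v[4]=17)
v[8] = 32  (first piece 4, then v[4]=17)
v[9] = 37  (first piece 3, then v[6]=26)
v[10] = 41  (first piece 4, then v[6]=26)
One optimal plan: pieces 6 + 4 (1 cut) → €43 − €2 = €41.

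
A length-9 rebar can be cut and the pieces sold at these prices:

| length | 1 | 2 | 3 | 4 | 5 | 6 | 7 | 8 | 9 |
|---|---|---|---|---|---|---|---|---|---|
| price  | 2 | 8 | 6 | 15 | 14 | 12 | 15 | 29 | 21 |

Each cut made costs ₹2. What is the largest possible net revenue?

Consider every possible first cut. v[k] is the best of p[i]+v[k−i] over all sellable i≤k, charging 2 whenever i<k.
v[1] = 2
v[2] = 8
v[3] = 8  (first piece 1, then v[2]=8)
v[4] = 15
v[5] = 15  (first piece 1, then v[4]=15)
v[6] = 21  (first piece 2, then v[4]=15)
v[7] = 21  (first piece 1, then v[6]=21)
v[8] = 29
v[9] = 29  (first piece 1, then v[8]=29)
One optimal plan: pieces 8 + 1 (1 cut) → ₹31 − ₹2 = ₹29.

29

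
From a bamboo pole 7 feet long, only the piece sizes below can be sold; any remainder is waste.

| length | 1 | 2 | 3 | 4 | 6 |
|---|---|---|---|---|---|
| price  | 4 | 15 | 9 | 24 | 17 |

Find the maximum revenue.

49

Build f[k] bottom-up: f[k] = max over allowed piece i of (p[i] + f[k−i]).
f[1] = 4
f[2] = max(4+4, 15+0) = 15
f[3] = max(4+15, 15+4, 9+0) = 19
f[4] = max(4+19, 15+15, 9+4, 24+0) = 30
f[5] = max(4+30, 15+19, 9+15, 24+4) = 34
f[6] = max(4+34, 15+30, 9+19, 24+15, 17+0) = 45
f[7] = max(4+45, 15+34, 9+30, 24+19, 17+4) = 49
One optimal cutting: 2 + 2 + 2 + 1 → $49.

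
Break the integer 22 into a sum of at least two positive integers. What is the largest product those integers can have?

2916

Let prod[k] be the best product for length k (with at least one cut). For each first piece i, the rest contributes max(k−i, prod[k−i]).
prod[2] = 1×max(1,0) = 1×1 = 1
prod[3] = 1×max(2,1) = 1×2 = 2
prod[4] = 2×max(2,1) = 2×2 = 4
prod[5] = 2×max(3,2) = 2×3 = 6
prod[6] = 3×max(3,2) = 3×3 = 9
prod[7] = 2×max(5,6) = 2×6 = 12
prod[8] = 2×max(6,9) = 2×9 = 18
prod[9] = 3×max(6,9) = 3×9 = 27
prod[10] = 2×max(8,18) = 2×18 = 36
prod[11] = 2×max(9,27) = 2×27 = 54
prod[12] = 3×max(9,27) = 3×27 = 81
prod[13] = 2×max(11,54) = 2×54 = 108
prod[14] = 2×max(12,81) = 2×81 = 162
prod[15] = 3×max(12,81) = 3×81 = 243
prod[16] = 2×max(14,162) = 2×162 = 324
prod[17] = 2×max(15,243) = 2×243 = 486
prod[18] = 3×max(15,243) = 3×243 = 729
prod[19] = 2×max(17,486) = 2×486 = 972
prod[20] = 2×max(18,729) = 2×729 = 1458
prod[21] = 3×max(18,729) = 3×729 = 2187
prod[22] = 2×max(20,1458) = 2×1458 = 2916
One optimal split: 3 + 3 + 3 + 3 + 3 + 3 + 2 + 2; product 3×3×3×3×3×3×2×2 = 2916.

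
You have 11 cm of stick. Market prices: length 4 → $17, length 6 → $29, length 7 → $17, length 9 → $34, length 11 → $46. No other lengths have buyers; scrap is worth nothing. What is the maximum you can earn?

46

Consider every possible first cut. r[k] is the best of p[i]+r[k−i] over all sellable i≤k.
r[1] = 0
r[2] = 0
r[3] = 0
r[4] = 17
r[5] = 17
r[6] = max(17+0, 29+0) = 29
r[7] = max(17+0, 29+0, 17+0) = 29
r[8] = max(17+17, 29+0, 17+0) = 34
r[9] = max(17+17, 29+0, 17+0, 34+0) = 34
r[10] = max(17+29, 29+17, 17+0, 34+0) = 46
r[11] = max(17+29, 29+17, 17+17, 34+0, 46+0) = 46
One optimal cutting: pieces 6 + 4 with 1 cm of scrap → $46.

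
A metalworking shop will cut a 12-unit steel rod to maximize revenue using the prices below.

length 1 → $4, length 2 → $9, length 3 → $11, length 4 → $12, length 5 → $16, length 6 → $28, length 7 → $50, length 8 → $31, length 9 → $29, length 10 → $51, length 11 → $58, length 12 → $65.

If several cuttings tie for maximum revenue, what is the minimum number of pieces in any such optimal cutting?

4

Let r[k] be the best obtainable value from length k. For each k, try every first piece i and keep the best of price[i] + r[k−i].
r[1] = 4
r[2] = max(4+4, 9+0) = 9
r[3] = max(4+9, 9+4, 11+0) = 13
r[4] = max(4+13, 9+9, 11+4, 12+0) = 18
r[5] = max(4+18, 9+13, 11+9, 12+4, 16+0) = 22
r[6] = max(4+22, 9+18, 11+13, 12+9, 16+4, 28+0) = 28
r[7] = max(4+28, 9+22, 11+18, …, 28+4, 50+0) = 50
r[8] = max(4+50, 9+28, 11+22, …, 50+4, 31+0) = 54
r[9] = max(4+54, 9+50, 11+28, …, 31+4, 29+0) = 59
r[10] = max(4+59, 9+54, 11+50, …, 29+4, 51+0) = 63
r[11] = max(4+63, 9+59, 11+54, …, 51+4, 58+0) = 68
r[12] = max(4+68, 9+63, 11+59, …, 58+4, 65+0) = 72
Maximum revenue is $72.
Now minimize piece count subject to staying optimal: for each k, pieces[k] = 1 + min over i with p[i]+r[k−i]=r[k] of pieces[k−i].
pieces[9] = 2
pieces[10] = 3
pieces[11] = 3
pieces[12] = 4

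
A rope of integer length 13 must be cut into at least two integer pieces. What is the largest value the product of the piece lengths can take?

Let f[k] be the best product for length k (with at least one cut). For each first piece i, the rest contributes max(k−i, f[k−i]).
f[2] = 1·max(1,0) = 1·1 = 1
f[3] = max(1·2, 2·1) = 2
f[4] = max(1·3, 2·2, 3·1) = 4
f[5] = max(1·4, 2·3, 3·2, 4·1) = 6
f[6] = max(1·6, 2·4, 3·3, 4·2, 5·1) = 9
f[7] = max(1·9, 2·6, 3·4, 4·3, 5·2, 6·1) = 12
f[8] = max(1·12, 2·9, 3·6, …, 6·2, 7·1) = 18
f[9] = max(1·18, 2·12, 3·9, …, 7·2, 8·1) = 27
f[10] = max(1·27, 2·18, 3·12, …, 8·2, 9·1) = 36
f[11] = max(1·36, 2·27, 3·18, …, 9·2, 10·1) = 54
f[12] = max(1·54, 2·36, 3·27, …, 10·2, 11·1) = 81
f[13] = max(1·81, 2·54, 3·36, …, 11·2, 12·1) = 108
One optimal split: 3 + 3 + 3 + 2 + 2; product 3·3·3·2·2 = 108.

108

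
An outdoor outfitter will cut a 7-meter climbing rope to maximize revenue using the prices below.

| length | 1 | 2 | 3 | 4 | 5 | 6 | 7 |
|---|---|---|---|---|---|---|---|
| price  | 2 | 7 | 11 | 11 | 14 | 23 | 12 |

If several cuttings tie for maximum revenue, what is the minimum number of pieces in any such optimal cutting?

2

Consider every possible first cut. r[k] is the best of p[i]+r[k−i] over all sellable i≤k.
r[1] = 2
r[2] = max(2+2, 7+0) = 7
r[3] = max(2+7, 7+2, 11+0) = 11
r[4] = max(2+11, 7+7, 11+2, 11+0) = 14
r[5] = max(2+14, 7+11, 11+7, 11+2, 14+0) = 18
r[6] = max(2+18, 7+14, 11+11, 11+7, 14+2, 23+0) = 23
r[7] = max(2+23, 7+18, 11+14, …, 23+2, 12+0) = 25
Maximum revenue is €25.
Now minimize piece count subject to staying optimal: for each k, pieces[k] = 1 + min over i with p[i]+r[k−i]=r[k] of pieces[k−i].
pieces[4] = 2
pieces[5] = 2
pieces[6] = 1
pieces[7] = 2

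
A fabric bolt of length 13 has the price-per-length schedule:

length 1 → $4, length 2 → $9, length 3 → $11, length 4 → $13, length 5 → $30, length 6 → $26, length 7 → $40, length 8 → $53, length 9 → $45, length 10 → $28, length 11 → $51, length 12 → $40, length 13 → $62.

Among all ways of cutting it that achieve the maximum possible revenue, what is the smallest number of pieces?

Consider every possible first cut. r[k] is the best of p[i]+r[k−i] over all sellable i≤k.
r[1] = 4
r[2] = max(4+4, 9+0) = 9
r[3] = max(4+9, 9+4, 11+0) = 13
r[4] = max(4+13, 9+9, 11+4, 13+0) = 18
r[5] = max(4+18, 9+13, 11+9, 13+4, 30+0) = 30
r[6] = max(4+30, 9+18, 11+13, 13+9, 30+4, 26+0) = 34
r[7] = max(4+34, 9+30, 11+18, …, 26+4, 40+0) = 40
r[8] = max(4+40, 9+34, 11+30, …, 40+4, 53+0) = 53
r[9] = max(4+53, 9+40, 11+34, …, 53+4, 45+0) = 57
r[10] = max(4+57, 9+53, 11+40, …, 45+4, 28+0) = 62
r[11] = max(4+62, 9+57, 11+53, …, 28+4, 51+0) = 66
r[12] = max(4+66, 9+62, 11+57, …, 51+4, 40+0) = 71
r[13] = max(4+71, 9+66, 11+62, …, 40+4, 62+0) = 83
Maximum revenue is $83.
Now minimize piece count subject to staying optimal: for each k, pieces[k] = 1 + min over i with p[i]+r[k−i]=r[k] of pieces[k−i].
pieces[10] = 2
pieces[11] = 3
pieces[12] = 3
pieces[13] = 2

2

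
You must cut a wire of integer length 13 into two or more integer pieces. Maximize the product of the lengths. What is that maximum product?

108

Let g[k] be the best product for length k (with at least one cut). For each first piece i, the rest contributes max(k−i, g[k−i]).
Small cases: g[2]=1, g[3]=2, g[4]=4, g[5]=6, g[6]=9, g[7]=12.
g[8] = 2×max(6,9) = 2×9 = 18
g[9] = 3×max(6,9) = 3×9 = 27
g[10] = 2×max(8,18) = 2×18 = 36
g[11] = 2×max(9,27) = 2×27 = 54
g[12] = 3×max(9,27) = 3×27 = 81
g[13] = 2×max(11,54) = 2×54 = 108
One optimal split: 3 + 3 + 3 + 2 + 2; product 3×3×3×2×2 = 108.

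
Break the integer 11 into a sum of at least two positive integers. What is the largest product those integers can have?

54

Let prod[k] be the best product for length k (with at least one cut). For each first piece i, the rest contributes max(k−i, prod[k−i]).
prod[2] = 1*max(1,0) = 1*1 = 1
prod[3] = 1*max(2,1) = 1*2 = 2
prod[4] = 2*max(2,1) = 2*2 = 4
prod[5] = 2*max(3,2) = 2*3 = 6
prod[6] = 3*max(3,2) = 3*3 = 9
prod[7] = 2*max(5,6) = 2*6 = 12
prod[8] = 2*max(6,9) = 2*9 = 18
prod[9] = 3*max(6,9) = 3*9 = 27
prod[10] = 2*max(8,18) = 2*18 = 36
prod[11] = 2*max(9,27) = 2*27 = 54
One optimal split: 3 + 3 + 3 + 2; product 3*3*3*2 = 54.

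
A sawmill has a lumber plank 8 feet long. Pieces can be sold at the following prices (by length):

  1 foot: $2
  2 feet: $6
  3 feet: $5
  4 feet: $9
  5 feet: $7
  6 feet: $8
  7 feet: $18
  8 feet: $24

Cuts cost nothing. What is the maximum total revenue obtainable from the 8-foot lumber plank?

Consider every possible first cut. best[k] is the best of p[i]+best[k−i] over all sellable i≤k.
best[1] = 2
best[2] = 6
best[3] = 8  (first piece 1, then best[2]=6)
best[4] = 12  (first piece 2, then best[2]=6)
best[5] = 14  (first piece 1, then best[4]=12)
best[6] = 18  (first piece 2, then best[4]=12)
best[7] = 20  (first piece 1, then best[6]=18)
best[8] = 24  (first piece 2, then best[6]=18)
One optimal cutting: 2 + 2 + 2 + 2 → $6 + $6 + $6 + $6 = $24.

24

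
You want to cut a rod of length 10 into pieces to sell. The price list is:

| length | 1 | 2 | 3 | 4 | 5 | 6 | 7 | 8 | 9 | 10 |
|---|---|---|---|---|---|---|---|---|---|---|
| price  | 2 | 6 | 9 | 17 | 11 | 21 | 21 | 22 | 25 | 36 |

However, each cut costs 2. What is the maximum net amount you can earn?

36

Let v[k] be the best obtainable value from length k. For each k, try every first piece i and keep the best of price[i] + v[k−i] minus the 2 cut fee when i<k.
v[1] = 2
v[2] = 6
v[3] = 9
v[4] = 17
v[5] = 17  (first piece 1, then v[4]=17)
v[6] = 21  (first piece 2, then v[4]=17)
v[7] = 24  (first piece 3, then v[4]=17)
v[8] = 32  (first piece 4, then v[4]=17)
v[9] = 32  (first piece 1, then v[8]=32)
v[10] = 36  (first piece 2, then v[8]=32)
One optimal plan: pieces 4 + 4 + 2 (2 cuts) → 40 − 4 = 36.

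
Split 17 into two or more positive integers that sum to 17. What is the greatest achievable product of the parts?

Define g[k] = max over 1≤i<k of i · max(k−i, g[k−i]); the inner max lets the remainder stay uncut if that's better.
Small cases: g[2]=1, g[3]=2, g[4]=4, g[5]=6, g[6]=9, g[7]=12, g[8]=18, g[9]=27, g[10]=36, g[11]=54, g[12]=81.
g[13] = max(1·81, 2·54, 3·36, …, 11·2, 12·1) = 108
g[14] = max(1·108, 2·81, 3·54, …, 12·2, 13·1) = 162
g[15] = max(1·162, 2·108, 3·81, …, 13·2, 14·1) = 243
g[16] = max(1·243, 2·162, 3·108, …, 14·2, 15·1) = 324
g[17] = max(1·324, 2·243, 3·162, …, 15·2, 16·1) = 486
One optimal split: 3 + 3 + 3 + 3 + 3 + 2; product 3·3·3·3·3·2 = 486.

486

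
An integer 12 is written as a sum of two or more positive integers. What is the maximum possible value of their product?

81

Define prod[k] = max over 1≤i<k of i · max(k−i, prod[k−i]); the inner max lets the remainder stay uncut if that's better.
prod[2] = 1*max(1,0) = 1*1 = 1
prod[3] = 1*max(2,1) = 1*2 = 2
prod[4] = 2*max(2,1) = 2*2 = 4
prod[5] = 2*max(3,2) = 2*3 = 6
prod[6] = 3*max(3,2) = 3*3 = 9
prod[7] = 2*max(5,6) = 2*6 = 12
prod[8] = 2*max(6,9) = 2*9 = 18
prod[9] = 3*max(6,9) = 3*9 = 27
prod[10] = 2*max(8,18) = 2*18 = 36
prod[11] = 2*max(9,27) = 2*27 = 54
prod[12] = 3*max(9,27) = 3*27 = 81
One optimal split: 3 + 3 + 3 + 3; product 3*3*3*3 = 81.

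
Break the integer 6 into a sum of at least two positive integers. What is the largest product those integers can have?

9

Define prod[k] = max over 1≤i<k of i · max(k−i, prod[k−i]); the inner max lets the remainder stay uncut if that's better.
prod[2] = 1*max(1,0) = 1*1 = 1
prod[3] = 1*max(2,1) = 1*2 = 2
prod[4] = 2*max(2,1) = 2*2 = 4
prod[5] = 2*max(3,2) = 2*3 = 6
prod[6] = 3*max(3,2) = 3*3 = 9
One optimal split: 3 + 3; product 3*3 = 9.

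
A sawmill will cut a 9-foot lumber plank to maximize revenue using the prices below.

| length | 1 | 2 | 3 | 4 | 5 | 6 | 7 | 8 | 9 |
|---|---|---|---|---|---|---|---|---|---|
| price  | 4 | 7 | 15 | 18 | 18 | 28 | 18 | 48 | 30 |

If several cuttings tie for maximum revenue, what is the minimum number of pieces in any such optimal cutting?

2

Let r[k] be the best obtainable value from length k. For each k, try every first piece i and keep the best of price[i] + r[k−i].
r[1] = 4
r[2] = max(4+4, 7+0) = 8
r[3] = max(4+8, 7+4, 15+0) = 15
r[4] = max(4+15, 7+8, 15+4, 18+0) = 19
r[5] = max(4+19, 7+15, 15+8, 18+4, 18+0) = 23
r[6] = max(4+23, 7+19, 15+15, 18+8, 18+4, 28+0) = 30
r[7] = max(4+30, 7+23, 15+19, …, 28+4, 18+0) = 34
r[8] = max(4+34, 7+30, 15+23, …, 18+4, 48+0) = 48
r[9] = max(4+48, 7+34, 15+30, …, 48+4, 30+0) = 52
Maximum revenue is $52.
Now minimize piece count subject to staying optimal: for each k, pieces[k] = 1 + min over i with p[i]+r[k−i]=r[k] of pieces[k−i].
pieces[6] = 2
pieces[7] = 3
pieces[8] = 1
pieces[9] = 2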